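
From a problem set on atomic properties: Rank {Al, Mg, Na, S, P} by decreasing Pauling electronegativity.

S, P, Al, Mg, Na

EN rises left→right (higher Z_eff, smaller atoms) and falls top→bottom (larger, more shielded atoms).
All lie in period 3, so electronegativity increases left to right.
So from highest to lowest: S > P > Al > Mg > Na.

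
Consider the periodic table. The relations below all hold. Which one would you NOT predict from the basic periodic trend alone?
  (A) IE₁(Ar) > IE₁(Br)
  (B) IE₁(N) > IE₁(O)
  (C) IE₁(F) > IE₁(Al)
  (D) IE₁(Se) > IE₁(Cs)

The general trend: first ionization energy increases across a period and decreases down a group.
(A) Ar (period 3, group 18) vs Br (period 4, group 17): the stated order agrees with the simple trend.
(B) N (period 2, group 15) vs O (period 2, group 16): the stated order contradicts the simple trend.
(C) F (period 2, group 17) vs Al (period 3, group 13): the stated order agrees with the simple trend.
(D) Se (period 4, group 16) vs Cs (period 6, group 1): the stated order agrees with the simple trend.
The exception is (B): pairing an electron in O's 2p⁴ costs repulsion energy, so O ionizes more easily than half-filled N (2p³).

(B)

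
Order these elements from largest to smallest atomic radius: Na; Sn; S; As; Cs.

Na is in period 3, group 1; S is in period 3, group 16; As is in period 4, group 15; Sn is in period 5, group 14; Cs is in period 6, group 1.
Moving right in a period, electrons are added to the same shell under a stronger nuclear pull, so atoms get smaller; moving down, a new shell is opened and atoms get larger.
Neither a single period nor a single group — weigh both effects.
As > S: relative to S, both the across-period and down-group shifts push As's atomic radius up.
Sn > As: both effects reinforce here, so Sn is clearly the larger of the two.
Na > Sn: period and group pull opposite ways; the across-period shift dominates (155 vs 140 pm).
Cs > Na: they share group 1; the group trend gives Cs the larger value.
Tabulated atomic radius (pm): Na 155, S 103, As 121, Sn 140, Cs 232.
So from largest to smallest: Cs > Na > Sn > As > S.

Cs > Na > Sn > As > S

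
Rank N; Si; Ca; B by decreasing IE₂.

N > B > Si > Ca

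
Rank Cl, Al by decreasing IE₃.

IE_3 is the cost of taking one more electron from the +2 cation: Cl²⁺ still has 5 valence electrons; Al²⁺ still has 1 valence electron.
All are still removing valence electrons, so compare the +2 ions as you would atoms: IE_3 generally rises across a period (higher Z_eff) and falls down a group (larger shell), subject to the usual subshell exceptions.
Valence configurations: Cl²⁺ [Ne]3s²3p³, Al²⁺ [Ne]3s¹.
Approximate IE_3 values (kJ/mol): Cl 3822, Al 2745.
So the third ionization energies run Al < Cl.

Cl > Al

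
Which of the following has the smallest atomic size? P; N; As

N

Atomic radius shrinks across a period as nuclear charge pulls the same shell inward, and grows down a group as new shells are added.
All are in group 15, so atomic radius increases down the group.
The smallest atomic size among these belongs to N.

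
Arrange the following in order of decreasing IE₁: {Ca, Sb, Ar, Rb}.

Ar is in period 3, group 18; Ca is in period 4, group 2; Rb is in period 5, group 1; Sb is in period 5, group 15.
Removing the outermost electron gets harder across a period and easier down a group.
Neither a single period nor a single group — weigh both effects.
Ca > Rb: both effects reinforce here, so Ca is clearly the higher of the two.
Sb > Ca: the two effects oppose for this pair; the across-period effect wins (831 vs 590 kJ/mol).
Ar > Sb: relative to Sb, both the across-period and down-group shifts push Ar's first ionization energy up.
Tabulated first ionization energy (kJ/mol): Ar 1521, Ca 590, Rb 403, Sb 831.
So from highest to lowest: Ar > Sb > Ca > Rb.

Ar > Sb > Ca > Rb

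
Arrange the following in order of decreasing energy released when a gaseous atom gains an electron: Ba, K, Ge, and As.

Ge > As > K > Ba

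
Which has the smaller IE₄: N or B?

IE_4 is the cost of taking one more electron from the +3 cation: N³⁺ still has 2 valence electrons; B³⁺ is the bare [He] core.
Breaking into a closed-shell core is much more expensive than removing a leftover valence electron — B has the largest IE_4 here.
Approximate IE_4 values (kJ/mol): N 7475, B 25026.
Overall IE_4 order: N < B.

N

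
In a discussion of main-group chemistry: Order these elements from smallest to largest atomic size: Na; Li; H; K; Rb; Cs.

H, Li, Na, K, Rb, Cs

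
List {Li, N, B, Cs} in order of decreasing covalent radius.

Atomic radius shrinks across a period as nuclear charge pulls the same shell inward, and grows down a group as new shells are added.
Neither a single period nor a single group — weigh both effects.
B > N: B lies to the left of N in period 2, so the across-period effect alone puts B larger.
Li > B: Li lies to the left of B in period 2, so the across-period effect alone puts Li larger.
Cs > Li: they share group 1; the group trend gives Cs the larger value.
Tabulated atomic radius (pm): Li 133, B 85, N 71, Cs 232.
So from largest to smallest: Cs > Li > B > N.

Cs > Li > B > N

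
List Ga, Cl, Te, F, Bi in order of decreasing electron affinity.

Cl > F > Te > Bi > Ga

Atoms with high Z_eff and room in the valence shell (especially the halogens) have the most exothermic electron affinities.
These span different periods and groups, so the two trends combine.
Bi > Ga: the two effects oppose for this pair; the across-period effect wins (91 vs 29 kJ/mol).
Te > Bi: both effects reinforce here, so Te is clearly the higher of the two.
F > Te: both effects reinforce here, so F is clearly the higher of the two.
Cl > F: this pair runs against the simple trend — see the exception note.
Note the exception: Cl has a higher electron affinity than F, contrary to the simple trend — F's small 2p subshell makes the incoming electron feel strong e⁻–e⁻ repulsion, so Cl actually releases more energy on gaining an electron.
Approximate values (kJ/mol): F 328, Cl 349, Ga 29, Te 190, Bi 91.
So from highest to lowest: Cl > F > Te > Bi > Ga.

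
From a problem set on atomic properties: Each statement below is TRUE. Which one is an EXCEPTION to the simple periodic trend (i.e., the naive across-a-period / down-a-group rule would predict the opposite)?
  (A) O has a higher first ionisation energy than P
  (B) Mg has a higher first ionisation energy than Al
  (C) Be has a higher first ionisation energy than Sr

The general trend: first ionisation energy increases across a period and decreases down a group.
(A) O (period 2, group 16) vs P (period 3, group 15): the stated order agrees with the simple trend.
(B) Mg (period 3, group 2) vs Al (period 3, group 13): the stated order contradicts the simple trend.
(C) Be (period 2, group 2) vs Sr (period 5, group 2): the stated order agrees with the simple trend.
The exception is (B): Al's single 3p electron is easier to remove than one from Mg's filled 3s².

(B)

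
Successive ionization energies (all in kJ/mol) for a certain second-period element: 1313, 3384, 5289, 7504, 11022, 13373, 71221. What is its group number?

Look for the largest jump between consecutive ionization energies: IE7/IE6 ≈ 5.3, far larger than any earlier ratio.
That jump marks the point where a core electron is being removed. So the atom has 6 valence electrons.
A main-group element with 6 valence electrons is in group 16.

Group 16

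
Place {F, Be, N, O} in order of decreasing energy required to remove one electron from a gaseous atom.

F, N, O, Be

Be is in period 2, group 2; N is in period 2, group 15; O is in period 2, group 16; F is in period 2, group 17.
Across a period the outer electron is held more tightly (higher IE₁); down a group it sits in a higher shell, more shielded, and comes off more easily.
All lie in period 2; the across-period trend (first ionization energy increases left to right) applies, with the exception below.
Note the exception: N has a higher first ionization energy than O, contrary to the simple trend — pairing an electron in O's 2p⁴ costs repulsion energy, so O ionizes more easily than half-filled N (2p³).
For reference (kJ/mol): Be 900, N 1402, O 1314, F 1681.
So from highest to lowest: F > N > O > Be.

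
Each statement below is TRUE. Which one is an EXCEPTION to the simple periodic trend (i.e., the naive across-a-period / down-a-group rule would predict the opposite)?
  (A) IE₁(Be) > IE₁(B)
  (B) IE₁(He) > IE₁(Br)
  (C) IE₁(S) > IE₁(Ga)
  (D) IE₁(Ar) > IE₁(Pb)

The general trend: first ionization energy increases across a period and decreases down a group.
(A) Be (period 2, group 2) vs B (period 2, group 13): the stated order contradicts the simple trend.
(B) He (period 1, group 18) vs Br (period 4, group 17): the stated order agrees with the simple trend.
(C) S (period 3, group 16) vs Ga (period 4, group 13): the stated order agrees with the simple trend.
(D) Ar (period 3, group 18) vs Pb (period 6, group 14): the stated order agrees with the simple trend.
The exception is (A): removing B's lone 2p electron is easier than breaking Be's filled 2s².

(A)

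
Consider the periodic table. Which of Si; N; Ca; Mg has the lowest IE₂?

Ca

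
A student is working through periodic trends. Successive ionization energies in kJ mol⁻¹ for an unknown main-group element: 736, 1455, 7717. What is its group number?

Look for the largest jump between consecutive ionization energies: IE3/IE2 ≈ 5.3, far larger than any earlier ratio.
That jump marks the point where a core electron is being removed. So the atom has 2 valence electrons.
A main-group element with 2 valence electrons is in group 2.

Group 2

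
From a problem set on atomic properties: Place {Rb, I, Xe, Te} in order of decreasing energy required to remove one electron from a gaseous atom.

Xe > I > Te > Rb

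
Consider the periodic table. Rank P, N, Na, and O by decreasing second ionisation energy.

Na > O > N > P

After 1 electron has been removed, what remains? P⁺ still has 4 valence electrons; N⁺ still has 4 valence electrons; Na⁺ is the bare [Ne] core; O⁺ still has 5 valence electrons.
Core electrons are held far more tightly than valence electrons, so Na tops the IE_2 order.
Valence configurations: P⁺ [Ne]3s²3p², N⁺ [He]2s²2p², O⁺ [He]2s²2p³.
Tabulated IE_2 (kJ/mol): P 1907, N 2856, Na 4562, O 3388.
Hence IE_2: P < N < O < Na.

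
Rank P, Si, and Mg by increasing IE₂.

The second ionization energy removes an electron from the +1 ion. For each element: P⁺ still has 4 valence electrons; Si⁺ still has 3 valence electrons; Mg⁺ still has 1 valence electron.
All are still removing valence electrons, so compare the +1 ions as you would atoms: IE_2 generally rises across a period (higher Z_eff) and falls down a group (larger shell), subject to the usual subshell exceptions.
Valence configurations: P⁺ [Ne]3s²3p², Si⁺ [Ne]3s²3p¹, Mg⁺ [Ne]3s¹.
Approximate IE_2 values (kJ/mol): P 1907, Si 1577, Mg 1451.
So the second ionization energies run Mg < Si < P.

Mg, Si, P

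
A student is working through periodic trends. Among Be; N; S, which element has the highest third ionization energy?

After 2 electrons have been removed, what remains? Be²⁺ is the bare [He] core; N²⁺ still has 3 valence electrons; S²⁺ still has 4 valence electrons.
Core electrons are held far more tightly than valence electrons, so Be tops the IE_3 order.
Valence configurations: N²⁺ [He]2s²2p¹, S²⁺ [Ne]3s²3p².
Approximate IE_3 values (kJ/mol): Be 14849, N 4578, S 3357.
Overall IE_3 order: S < N < Be.

Be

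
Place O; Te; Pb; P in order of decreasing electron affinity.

Te, O, P, Pb

O is in period 2, group 16; P is in period 3, group 15; Te is in period 5, group 16; Pb is in period 6, group 14.
Atoms with high Z_eff and room in the valence shell (especially the halogens) have the most exothermic electron affinities.
These span different periods and groups, so the two trends combine.
P > Pb: relative to Pb, both the across-period and down-group shifts push P's electron affinity up.
O > P: both effects reinforce here, so O is clearly the higher of the two.
Te > O: this pair runs against the simple trend — see the exception note.
Note the exception: Te has a higher electron affinity than O, contrary to the simple trend — O's compact 2p subshell gives strong electron–electron repulsion on the added electron.
Tabulated electron affinity (kJ/mol): O 141, P 72, Te 190, Pb 35.
So from highest to lowest: Te > O > P > Pb.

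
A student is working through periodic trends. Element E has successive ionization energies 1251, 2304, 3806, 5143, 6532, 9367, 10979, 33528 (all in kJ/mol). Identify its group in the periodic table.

Look for the largest jump between consecutive ionization energies: IE8/IE7 ≈ 3.1, far larger than any earlier ratio.
That jump marks the point where a core electron is being removed. So the atom has 7 valence electrons.
A main-group element with 7 valence electrons is in group 17.

Group 17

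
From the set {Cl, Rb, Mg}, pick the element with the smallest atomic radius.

Mg is in period 3, group 2; Cl is in period 3, group 17; Rb is in period 5, group 1.
Atomic radius shrinks across a period as nuclear charge pulls the same shell inward, and grows down a group as new shells are added.
These span different periods and groups, so the two trends combine.
Mg > Cl: both are in period 3; the period trend gives Mg the larger value.
Rb > Mg: both effects reinforce here, so Rb is clearly the larger of the two.
For reference (pm): Mg 139, Cl 99, Rb 210.
The smallest atomic radius among these belongs to Cl.

Cl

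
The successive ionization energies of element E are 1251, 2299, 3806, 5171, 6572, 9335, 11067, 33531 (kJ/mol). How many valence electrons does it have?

7

Look for the largest jump between consecutive ionization energies: IE8/IE7 ≈ 3.0, far larger than any earlier ratio.
That jump marks the point where a core electron is being removed. So the atom has 7 valence electrons.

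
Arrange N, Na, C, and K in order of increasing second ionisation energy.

The second ionization energy removes an electron from the +1 ion. For each element: N⁺ still has 4 valence electrons; Na⁺ is the bare [Ne] core; C⁺ still has 3 valence electrons; K⁺ is the bare [Ar] core.
Core electrons are held far more tightly than valence electrons, so K and Na top the IE_2 order.
Valence configurations: N⁺ [He]2s²2p², C⁺ [He]2s²2p¹.
The numbers (kJ/mol): N 2856, Na 4562, C 2353, K 3052.
So the second ionization energies run C < N < K < Na.

C < N < K < Na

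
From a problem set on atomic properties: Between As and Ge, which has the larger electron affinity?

Atoms with high Z_eff and room in the valence shell (especially the halogens) have the most exothermic electron affinities.
All lie in period 4; the across-period trend (electron affinity increases left to right) applies, with the exception below.
Note the exception: Ge has a higher electron affinity than As, contrary to the simple trend — adding an electron to As's half-filled 4p³ is unfavourable, so Ge (4p²) has the more exothermic EA.
For reference (kJ/mol): Ge 119, As 78.
So Ge has the larger electron affinity (Ge > As).

Ge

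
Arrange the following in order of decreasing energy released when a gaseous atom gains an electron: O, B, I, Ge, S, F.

F > I > S > O > Ge > B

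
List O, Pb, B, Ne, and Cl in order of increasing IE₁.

B is in period 2, group 13; O is in period 2, group 16; Ne is in period 2, group 18; Cl is in period 3, group 17; Pb is in period 6, group 14.
Removing the outermost electron gets harder across a period and easier down a group.
These span different periods and groups, so the two trends combine.
B > Pb: period and group pull opposite ways; the down-group shift dominates (801 vs 716 kJ/mol).
Cl > B: period and group pull opposite ways; the across-period shift dominates (1251 vs 801 kJ/mol).
O > Cl: period and group pull opposite ways; the down-group shift dominates (1314 vs 1251 kJ/mol).
Ne > O: Ne lies to the right of O in period 2, so the across-period effect alone puts Ne higher.
For reference (kJ/mol): B 801, O 1314, Ne 2081, Cl 1251, Pb 716.
So from lowest to highest: Pb < B < Cl < O < Ne.

Pb < B < Cl < O < Ne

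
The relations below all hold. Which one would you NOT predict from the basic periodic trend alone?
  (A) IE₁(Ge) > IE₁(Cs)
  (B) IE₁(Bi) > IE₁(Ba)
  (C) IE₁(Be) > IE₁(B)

(C)

The general trend: first ionisation energy increases across a period and decreases down a group.
(A) Ge (period 4, group 14) vs Cs (period 6, group 1): the stated order agrees with the simple trend.
(B) Bi (period 6, group 15) vs Ba (period 6, group 2): the stated order agrees with the simple trend.
(C) Be (period 2, group 2) vs B (period 2, group 13): the stated order contradicts the simple trend.
The exception is (C): removing B's lone 2p electron is easier than breaking Be's filled 2s².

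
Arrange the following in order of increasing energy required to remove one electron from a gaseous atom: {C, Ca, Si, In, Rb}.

Rb < In < Ca < Si < C

IE₁ increases left→right with effective nuclear charge and decreases top→bottom as the valence shell moves farther out.
Here both period and group differ, so the two effects have to be weighed against each other.
In > Rb: both are in period 5; the period trend gives In the larger value.
Ca > In: the two effects oppose for this pair; the down-group effect wins (590 vs 558 kJ/mol).
Si > Ca: both effects reinforce here, so Si is clearly the higher of the two.
C > Si: C sits above Si in group 14, so the down-group effect alone puts C higher.
Approximate values (kJ/mol): C 1086, Si 786, Ca 590, Rb 403, In 558.
So from lowest to highest: Rb < In < Ca < Si < C.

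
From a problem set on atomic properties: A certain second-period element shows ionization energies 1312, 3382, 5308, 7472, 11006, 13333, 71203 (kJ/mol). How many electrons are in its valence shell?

6

Look for the largest jump between consecutive ionization energies: IE7/IE6 ≈ 5.3, far larger than any earlier ratio.
That jump marks the point where a core electron is being removed. So the atom has 6 valence electrons.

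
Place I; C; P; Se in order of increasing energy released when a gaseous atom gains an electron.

C is in period 2, group 14; P is in period 3, group 15; Se is in period 4, group 16; I is in period 5, group 17.
Electron affinity generally becomes more exothermic across a period toward the halogens and less exothermic down a group.
A diagonal step moves right (one effect) and down (the opposite effect) at once.
C > P: the two effects oppose for this pair; the down-group effect wins (122 vs 72 kJ/mol).
Se > C: the two effects oppose for this pair; the across-period effect wins (195 vs 122 kJ/mol).
I > Se: period and group pull opposite ways; the across-period shift dominates (295 vs 195 kJ/mol).
Approximate values (kJ/mol): C 122, P 72, Se 195, I 295.
So from lowest to highest: P < C < Se < I.

P < C < Se < I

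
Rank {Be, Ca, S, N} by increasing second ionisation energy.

After 1 electron has been removed, what remains? Be⁺ still has 1 valence electron; Ca⁺ still has 1 valence electron; S⁺ still has 5 valence electrons; N⁺ still has 4 valence electrons.
All are still removing valence electrons, so compare the +1 ions as you would atoms: IE_2 generally rises across a period (higher Z_eff) and falls down a group (larger shell), subject to the usual subshell exceptions.
Valence configurations: Be⁺ [He]2s¹, Ca⁺ [Ar]4s¹, S⁺ [Ne]3s²3p³, N⁺ [He]2s²2p².
Approximate IE_2 values (kJ/mol): Be 1757, Ca 1145, S 2252, N 2856.
Hence IE_2: Ca < Be < S < N.

Ca < Be < S < N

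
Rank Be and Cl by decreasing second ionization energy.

IE_2 is the cost of taking one more electron from the +1 cation: Be⁺ still has 1 valence electron; Cl⁺ still has 6 valence electrons.
All are still removing valence electrons, so compare the +1 ions as you would atoms: IE_2 generally rises across a period (higher Z_eff) and falls down a group (larger shell), subject to the usual subshell exceptions.
Valence configurations: Be⁺ [He]2s¹, Cl⁺ [Ne]3s²3p⁴.
Approximate IE_2 values (kJ/mol): Be 1757, Cl 2298.
Hence IE_2: Be < Cl.

Cl > Be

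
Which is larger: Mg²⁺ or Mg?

Mg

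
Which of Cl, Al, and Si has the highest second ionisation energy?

Cl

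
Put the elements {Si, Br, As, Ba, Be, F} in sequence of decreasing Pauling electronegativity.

Smaller atoms with higher effective nuclear charge are more electronegative.
Neither a single period nor a single group — weigh both effects.
Be > Ba: they share group 2; the group trend gives Be the larger value.
Si > Be: period and group pull opposite ways; the across-period shift dominates (1.90 vs 1.57).
As > Si: period and group pull opposite ways; the across-period shift dominates (2.18 vs 1.90).
Br > As: both are in period 4; the period trend gives Br the larger value.
F > Br: F sits above Br in group 17, so the down-group effect alone puts F higher.
Approximate values (Pauling): Be 1.57, F 3.98, Si 1.90, As 2.18, Br 2.96, Ba 0.89.
So from highest to lowest: F > Br > As > Si > Be > Ba.

F, Br, As, Si, Be, Ba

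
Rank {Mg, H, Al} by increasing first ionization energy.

Al < Mg < H

H is in period 1, group 1; Mg is in period 3, group 2; Al is in period 3, group 13.
Removing the outermost electron gets harder across a period and easier down a group.
Neither a single period nor a single group — weigh both effects.
Mg > Al: this pair runs against the simple trend — see the exception note.
H > Mg: period and group pull opposite ways; the down-group shift dominates (1312 vs 738 kJ/mol).
Note the exception: Mg has a higher first ionization energy than Al, contrary to the simple trend — Al's single 3p electron is easier to remove than one from Mg's filled 3s².
Approximate values (kJ/mol): H 1312, Mg 738, Al 578.
So from lowest to highest: Al < Mg < H.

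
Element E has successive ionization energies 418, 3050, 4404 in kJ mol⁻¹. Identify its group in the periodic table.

Look for the largest jump between consecutive ionization energies: IE2/IE1 ≈ 7.3, far larger than any earlier ratio.
That jump marks the point where a core electron is being removed. So the atom has 1 valence electron.
A main-group element with 1 valence electron is in group 1.

Group 1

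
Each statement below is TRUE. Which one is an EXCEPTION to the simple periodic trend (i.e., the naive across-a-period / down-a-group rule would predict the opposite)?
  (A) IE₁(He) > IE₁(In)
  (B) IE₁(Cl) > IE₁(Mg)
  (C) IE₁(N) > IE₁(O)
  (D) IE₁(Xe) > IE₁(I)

(C)

The general trend: first ionisation energy increases across a period and decreases down a group.
(A) He (period 1, group 18) vs In (period 5, group 13): the stated order agrees with the simple trend.
(B) Cl (period 3, group 17) vs Mg (period 3, group 2): the stated order agrees with the simple trend.
(C) N (period 2, group 15) vs O (period 2, group 16): the stated order contradicts the simple trend.
(D) Xe (period 5, group 18) vs I (period 5, group 17): the stated order agrees with the simple trend.
The exception is (C): pairing an electron in O's 2p⁴ costs repulsion energy, so O ionizes more easily than half-filled N (2p³).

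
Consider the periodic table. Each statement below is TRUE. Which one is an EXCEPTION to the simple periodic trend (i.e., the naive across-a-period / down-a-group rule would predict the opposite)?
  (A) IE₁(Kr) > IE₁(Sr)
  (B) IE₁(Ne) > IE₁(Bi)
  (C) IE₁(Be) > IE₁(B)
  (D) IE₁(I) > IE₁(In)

The general trend: first ionisation energy increases across a period and decreases down a group.
(A) Kr (period 4, group 18) vs Sr (period 5, group 2): the stated order agrees with the simple trend.
(B) Ne (period 2, group 18) vs Bi (period 6, group 15): the stated order agrees with the simple trend.
(C) Be (period 2, group 2) vs B (period 2, group 13): the stated order contradicts the simple trend.
(D) I (period 5, group 17) vs In (period 5, group 13): the stated order agrees with the simple trend.
The exception is (C): removing B's lone 2p electron is easier than breaking Be's filled 2s².

(C)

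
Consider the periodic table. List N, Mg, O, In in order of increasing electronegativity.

Mg < In < N < O

Electronegativity increases across a period and decreases down a group, tracking effective nuclear charge and atomic size.
Neither a single period nor a single group — weigh both effects.
In > Mg: period and group pull opposite ways; the across-period shift dominates (1.78 vs 1.31).
N > In: relative to In, both the across-period and down-group shifts push N's electronegativity up.
O > N: O lies to the right of N in period 2, so the across-period effect alone puts O higher.
Tabulated electronegativity (Pauling): N 3.04, O 3.44, Mg 1.31, In 1.78.
So from lowest to highest: Mg < In < N < O.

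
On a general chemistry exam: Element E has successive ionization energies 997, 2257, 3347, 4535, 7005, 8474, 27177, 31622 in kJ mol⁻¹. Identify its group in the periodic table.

Look for the largest jump between consecutive ionization energies: IE7/IE6 ≈ 3.2, far larger than any earlier ratio.
That jump marks the point where a core electron is being removed. So the atom has 6 valence electrons.
A main-group element with 6 valence electrons is in group 16.

Group 16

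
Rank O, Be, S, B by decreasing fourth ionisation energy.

B > Be > O > S

Consider each +3 ion: O³⁺ still has 3 valence electrons; Be³⁺ is already 1 electron into the core; S³⁺ still has 3 valence electrons; B³⁺ is the bare [He] core.
Core electrons are held far more tightly than valence electrons, so Be and B top the IE_4 order.
Valence configurations: O³⁺ [He]2s²2p¹, S³⁺ [Ne]3s²3p¹.
Tabulated IE_4 (kJ/mol): O 7469, Be 21007, S 4556, B 25026.
Overall IE_4 order: S < O < Be < B.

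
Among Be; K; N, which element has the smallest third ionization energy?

K

The third ionization energy removes an electron from the +2 ion. For each element: Be²⁺ is the bare [He] core; K²⁺ is already 1 electron into the core; N²⁺ still has 3 valence electrons.
Usually core removal costs more than valence removal, but here the competition is close: a tightly held n=2 valence electron can cost more to remove than an n=3 core electron, so the actual values have to decide it.
Approximate IE_3 values (kJ/mol): Be 14849, K 4420, N 4578.
Putting it together, IE_3: K < N < Be.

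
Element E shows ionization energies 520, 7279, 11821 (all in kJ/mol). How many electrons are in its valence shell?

1

Look for the largest jump between consecutive ionization energies: IE2/IE1 ≈ 14.0, far larger than any earlier ratio.
That jump marks the point where a core electron is being removed. So the atom has 1 valence electron.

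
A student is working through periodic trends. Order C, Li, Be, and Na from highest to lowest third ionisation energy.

IE_3 is the cost of taking one more electron from the +2 cation: C²⁺ still has 2 valence electrons; Li²⁺ is already 1 electron into the core; Be²⁺ is the bare [He] core; Na²⁺ is already 1 electron into the core.
Breaking into a closed-shell core is much more expensive than removing a leftover valence electron — Na, Li and Be have the largest IE_3 here.
Approximate IE_3 values (kJ/mol): C 4620, Li 11815, Be 14849, Na 6910.
So the third ionization energies run C < Na < Li < Be.

Be > Li > Na > C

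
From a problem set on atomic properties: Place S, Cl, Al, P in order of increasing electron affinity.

Al is in period 3, group 13; P is in period 3, group 15; S is in period 3, group 16; Cl is in period 3, group 17.
Atoms with high Z_eff and room in the valence shell (especially the halogens) have the most exothermic electron affinities.
All lie in period 3, so electron affinity increases left to right.
So from lowest to highest: Al < P < S < Cl.

Al < P < S < Cl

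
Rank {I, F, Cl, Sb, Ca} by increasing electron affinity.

Ca < Sb < I < F < Cl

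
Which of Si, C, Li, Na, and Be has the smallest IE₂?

After 1 electron has been removed, what remains? Si⁺ still has 3 valence electrons; C⁺ still has 3 valence electrons; Li⁺ is the bare [He] core; Na⁺ is the bare [Ne] core; Be⁺ still has 1 valence electron.
Core electrons are held far more tightly than valence electrons, so Na and Li top the IE_2 order.
Valence configurations: Si⁺ [Ne]3s²3p¹, C⁺ [He]2s²2p¹, Be⁺ [He]2s¹.
Approximate IE_2 values (kJ/mol): Si 1577, C 2353, Li 7298, Na 4562, Be 1757.
Hence IE_2: Si < Be < C < Na < Li.

Si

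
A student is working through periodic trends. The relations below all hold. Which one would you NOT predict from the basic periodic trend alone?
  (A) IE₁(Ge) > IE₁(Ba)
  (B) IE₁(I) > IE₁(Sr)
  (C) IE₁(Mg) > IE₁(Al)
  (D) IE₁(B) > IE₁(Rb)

(C)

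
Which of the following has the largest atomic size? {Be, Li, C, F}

Li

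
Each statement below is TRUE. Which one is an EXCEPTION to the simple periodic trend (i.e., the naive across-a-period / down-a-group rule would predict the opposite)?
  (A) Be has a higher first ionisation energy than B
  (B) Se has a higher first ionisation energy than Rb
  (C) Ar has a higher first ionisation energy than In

The general trend: first ionisation energy increases across a period and decreases down a group.
(A) Be (period 2, group 2) vs B (period 2, group 13): the stated order contradicts the simple trend.
(B) Se (period 4, group 16) vs Rb (period 5, group 1): the stated order agrees with the simple trend.
(C) Ar (period 3, group 18) vs In (period 5, group 13): the stated order agrees with the simple trend.
The exception is (A): removing B's lone 2p electron is easier than breaking Be's filled 2s².

(A)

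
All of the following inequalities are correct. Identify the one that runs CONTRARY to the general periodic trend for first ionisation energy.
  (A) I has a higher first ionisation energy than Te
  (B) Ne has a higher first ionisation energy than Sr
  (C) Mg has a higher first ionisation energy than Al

The general trend: first ionisation energy increases across a period and decreases down a group.
(A) I (period 5, group 17) vs Te (period 5, group 16): the stated order agrees with the simple trend.
(B) Ne (period 2, group 18) vs Sr (period 5, group 2): the stated order agrees with the simple trend.
(C) Mg (period 3, group 2) vs Al (period 3, group 13): the stated order contradicts the simple trend.
The exception is (C): Al's single 3p electron is easier to remove than one from Mg's filled 3s².

(C)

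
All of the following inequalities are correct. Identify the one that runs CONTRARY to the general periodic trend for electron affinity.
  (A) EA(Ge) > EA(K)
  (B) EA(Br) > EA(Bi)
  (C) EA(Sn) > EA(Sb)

(C)

The general trend: electron affinity increases across a period and decreases down a group.
(A) Ge (period 4, group 14) vs K (period 4, group 1): the stated order agrees with the simple trend.
(B) Br (period 4, group 17) vs Bi (period 6, group 15): the stated order agrees with the simple trend.
(C) Sn (period 5, group 14) vs Sb (period 5, group 15): the stated order contradicts the simple trend.
The exception is (C): adding an electron to Sb's half-filled 5p³ is unfavourable, so Sn has the more exothermic EA.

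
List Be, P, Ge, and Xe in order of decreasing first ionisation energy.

Xe > P > Be > Ge

Be is in period 2, group 2; P is in period 3, group 15; Ge is in period 4, group 14; Xe is in period 5, group 18.
Across a period the outer electron is held more tightly (higher IE₁); down a group it sits in a higher shell, more shielded, and comes off more easily.
Neither a single period nor a single group — weigh both effects.
Be > Ge: period and group pull opposite ways; the down-group shift dominates (900 vs 762 kJ/mol).
P > Be: the two effects oppose for this pair; the across-period effect wins (1012 vs 900 kJ/mol).
Xe > P: period and group pull opposite ways; the across-period shift dominates (1170 vs 1012 kJ/mol).
Tabulated first ionization energy (kJ/mol): Be 900, P 1012, Ge 762, Xe 1170.
So from highest to lowest: Xe > P > Be > Ge.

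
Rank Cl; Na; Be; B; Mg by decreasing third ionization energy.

IE_3 is the cost of taking one more electron from the +2 cation: Cl²⁺ still has 5 valence electrons; Na²⁺ is already 1 electron into the core; Be²⁺ is the bare [He] core; B²⁺ still has 1 valence electron; Mg²⁺ is the bare [Ne] core.
Breaking into a closed-shell core is much more expensive than removing a leftover valence electron — Na, Mg and Be have the largest IE_3 here.
Valence configurations: Cl²⁺ [Ne]3s²3p³, B²⁺ [He]2s¹.
The numbers (kJ/mol): Cl 3822, Na 6910, Be 14849, B 3660, Mg 7733.
So the third ionization energies run B < Cl < Na < Mg < Be.

Be > Mg > Na > Cl > B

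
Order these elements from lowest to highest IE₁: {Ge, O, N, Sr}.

N is in period 2, group 15; O is in period 2, group 16; Ge is in period 4, group 14; Sr is in period 5, group 2.
Removing the outermost electron gets harder across a period and easier down a group.
These span different periods and groups, so the two trends combine.
Ge > Sr: relative to Sr, both the across-period and down-group shifts push Ge's first ionization energy up.
O > Ge: both effects reinforce here, so O is clearly the higher of the two.
N > O: this pair runs against the simple trend — see the exception note.
Note the exception: N has a higher first ionization energy than O, contrary to the simple trend — pairing an electron in O's 2p⁴ costs repulsion energy, so O ionizes more easily than half-filled N (2p³).
For reference (kJ/mol): N 1402, O 1314, Ge 762, Sr 550.
So from lowest to highest: Sr < Ge < O < N.

Sr, Ge, O, N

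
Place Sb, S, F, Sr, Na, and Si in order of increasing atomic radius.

F < S < Si < Sb < Na < Sr

F is in period 2, group 17; Na is in period 3, group 1; Si is in period 3, group 14; S is in period 3, group 16; Sr is in period 5, group 2; Sb is in period 5, group 15.
Across a period the added protons contract the valence shell; down a group each new principal shell makes the atom larger.
Here both period and group differ, so the two effects have to be weighed against each other.
S > F: both effects reinforce here, so S is clearly the larger of the two.
Si > S: Si lies to the left of S in period 3, so the across-period effect alone puts Si larger.
Sb > Si: the two effects oppose for this pair; the down-group effect wins (140 vs 116 pm).
Na > Sb: period and group pull opposite ways; the across-period shift dominates (155 vs 140 pm).
Sr > Na: period and group pull opposite ways; the down-group shift dominates (185 vs 155 pm).
For reference (pm): F 64, Na 155, Si 116, S 103, Sr 185, Sb 140.
So from smallest to largest: F < S < Si < Sb < Na < Sr.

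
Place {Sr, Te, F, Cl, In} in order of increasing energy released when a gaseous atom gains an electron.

F is in period 2, group 17; Cl is in period 3, group 17; Sr is in period 5, group 2; In is in period 5, group 13; Te is in period 5, group 16.
EA tends to increase across a period and decrease down a group, though the pattern is less regular than for IE or radius.
Neither a single period nor a single group — weigh both effects.
In > Sr: both are in period 5; the period trend gives In the larger value.
Te > In: both are in period 5; the period trend gives Te the larger value.
F > Te: relative to Te, both the across-period and down-group shifts push F's electron affinity up.
Cl > F: this pair runs against the simple trend — see the exception note.
Note the exception: Cl has a higher electron affinity than F, contrary to the simple trend — F's small 2p subshell makes the incoming electron feel strong e⁻–e⁻ repulsion, so Cl actually releases more energy on gaining an electron.
Approximate values (kJ/mol): F 328, Cl 349, Sr 5, In 29, Te 190.
So from lowest to highest: Sr < In < Te < F < Cl.

Sr < In < Te < F < Cl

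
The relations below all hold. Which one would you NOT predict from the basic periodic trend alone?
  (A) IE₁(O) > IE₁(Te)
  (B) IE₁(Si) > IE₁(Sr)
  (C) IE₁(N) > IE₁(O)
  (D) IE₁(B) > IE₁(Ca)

(C)

The general trend: first ionisation energy increases across a period and decreases down a group.
(A) O (period 2, group 16) vs Te (period 5, group 16): the stated order agrees with the simple trend.
(B) Si (period 3, group 14) vs Sr (period 5, group 2): the stated order agrees with the simple trend.
(C) N (period 2, group 15) vs O (period 2, group 16): the stated order contradicts the simple trend.
(D) B (period 2, group 13) vs Ca (period 4, group 2): the stated order agrees with the simple trend.
The exception is (C): pairing an electron in O's 2p⁴ costs repulsion energy, so O ionizes more easily than half-filled N (2p³).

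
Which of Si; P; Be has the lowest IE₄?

Si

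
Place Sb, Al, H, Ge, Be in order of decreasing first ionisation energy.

H > Be > Sb > Ge > Al

H is in period 1, group 1; Be is in period 2, group 2; Al is in period 3, group 13; Ge is in period 4, group 14; Sb is in period 5, group 15.
Removing the outermost electron gets harder across a period and easier down a group.
These sit on a diagonal, where the across-period and down-group effects partly cancel.
Ge > Al: the two effects oppose for this pair; the across-period effect wins (762 vs 578 kJ/mol).
Sb > Ge: period and group pull opposite ways; the across-period shift dominates (831 vs 762 kJ/mol).
Be > Sb: the two effects oppose for this pair; the down-group effect wins (900 vs 831 kJ/mol).
H > Be: the two effects oppose for this pair; the down-group effect wins (1312 vs 900 kJ/mol).
Approximate values (kJ/mol): H 1312, Be 900, Al 578, Ge 762, Sb 831.
So from highest to lowest: H > Be > Sb > Ge > Al.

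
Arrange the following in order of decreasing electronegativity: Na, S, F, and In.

F is in period 2, group 17; Na is in period 3, group 1; S is in period 3, group 16; In is in period 5, group 13.
Electronegativity increases across a period and decreases down a group, tracking effective nuclear charge and atomic size.
Neither a single period nor a single group — weigh both effects.
In > Na: period and group pull opposite ways; the across-period shift dominates (1.78 vs 0.93).
S > In: relative to In, both the across-period and down-group shifts push S's electronegativity up.
F > S: relative to S, both the across-period and down-group shifts push F's electronegativity up.
For reference (Pauling): F 3.98, Na 0.93, S 2.58, In 1.78.
So from highest to lowest: F > S > In > Na.

F > S > In > Na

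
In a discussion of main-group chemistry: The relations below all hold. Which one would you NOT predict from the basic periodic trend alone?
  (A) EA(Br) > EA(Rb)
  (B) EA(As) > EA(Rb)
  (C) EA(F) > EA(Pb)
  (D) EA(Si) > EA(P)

The general trend: electron affinity increases across a period and decreases down a group.
(A) Br (period 4, group 17) vs Rb (period 5, group 1): the stated order agrees with the simple trend.
(B) As (period 4, group 15) vs Rb (period 5, group 1): the stated order agrees with the simple trend.
(C) F (period 2, group 17) vs Pb (period 6, group 14): the stated order agrees with the simple trend.
(D) Si (period 3, group 14) vs P (period 3, group 15): the stated order contradicts the simple trend.
The exception is (D): adding an electron to P's half-filled 3p³ is unfavourable, so Si (3p²) has the more exothermic EA.

(D)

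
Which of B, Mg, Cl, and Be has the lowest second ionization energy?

Mg

The second ionization energy removes an electron from the +1 ion. For each element: B⁺ still has 2 valence electrons; Mg⁺ still has 1 valence electron; Cl⁺ still has 6 valence electrons; Be⁺ still has 1 valence electron.
All are still removing valence electrons, so compare the +1 ions as you would atoms: IE_2 generally rises across a period (higher Z_eff) and falls down a group (larger shell), subject to the usual subshell exceptions.
Valence configurations: B⁺ [He]2s², Mg⁺ [Ne]3s¹, Cl⁺ [Ne]3s²3p⁴, Be⁺ [He]2s¹.
Approximate IE_2 values (kJ/mol): B 2427, Mg 1451, Cl 2298, Be 1757.
Overall IE_2 order: Mg < Be < Cl < B.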